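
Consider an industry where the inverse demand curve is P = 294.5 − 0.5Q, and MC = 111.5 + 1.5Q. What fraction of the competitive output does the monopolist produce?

Q_m/Q_c = 0.8

A monopolist chooses Q where MR = MC. MR = 294.5 − Q; setting this equal to 111.5 + 1.5Q gives Q = 73.2 and P = 257.9.
Competitive equilibrium sets price equal to marginal cost: 294.5 − 0.5Q = 111.5 + 1.5Q, so Q = 91.5 and P = 248.75.
Ratio Q_m/Q_c = 73.2/91.5 = 0.8.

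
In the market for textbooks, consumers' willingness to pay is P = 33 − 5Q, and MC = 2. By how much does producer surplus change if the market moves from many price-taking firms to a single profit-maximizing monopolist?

PS rises by 48.05

Perfect competition: P = MC = 2, so 33 − 5Q = 2 and Q = 6.2.
PS = (2 − 2)·6.2 = 0.
A monopolist chooses Q where MR = MC. MR = 33 − 10Q; setting this equal to 2 gives Q = 3.1 and P = 17.5.
PS = (17.5 − 2)·3.1 = 48.05.
Change in producer surplus: 48.05 − 0 = 48.05.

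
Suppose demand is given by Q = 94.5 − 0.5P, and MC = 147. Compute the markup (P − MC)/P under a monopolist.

Lerner index = 0.125

Inverting demand: P = 189 − 2Q.
Monopoly sets MR = MC: 189 − 4Q = 147 ⇒ Q = 10.5, P = 189 − 2·10.5 = 168.
Lerner index = (P − MC)/P = (168 − 147)/168 = 0.125.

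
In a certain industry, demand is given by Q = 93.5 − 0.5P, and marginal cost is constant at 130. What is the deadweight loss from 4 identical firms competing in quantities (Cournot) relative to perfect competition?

DWL = 32.49

Inverting demand: P = 187 − 2Q.
Competitive firms price at marginal cost: P = 130, giving Q = 28.5.
With 4 symmetric Cournot firms, each firm's FOC gives 187 − 10q = 130, so q = 5.7, Q = 4·5.7 = 22.8, and P = 141.4.
DWL is the triangle between Q = 22.8 and Q = 28.5: ½·(28.5 − 22.8)·(141.4 − 130) = 32.49.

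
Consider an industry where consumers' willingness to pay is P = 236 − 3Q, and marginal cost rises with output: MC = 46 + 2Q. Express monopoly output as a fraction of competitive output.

The monopolist equates marginal revenue to marginal cost: 236 − 6Q = 46 + 2Q, so Q = 23.75. From demand, P = 164.75.
Under competition P = MC: 236 − 3Q = 46 + 2Q ⇒ Q = 38, P = 122.
Ratio Q_m/Q_c = 23.75/38 = 0.625.

Q_m/Q_c = 0.625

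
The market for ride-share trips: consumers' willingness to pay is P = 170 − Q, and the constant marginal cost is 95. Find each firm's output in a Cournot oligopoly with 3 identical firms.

Cournot with 3 identical firms: the symmetric best-response condition is 170 − 4q = 95. Each firm produces q = 18.75, total output Q = 56.25, price P = 113.75.

q_i = 18.75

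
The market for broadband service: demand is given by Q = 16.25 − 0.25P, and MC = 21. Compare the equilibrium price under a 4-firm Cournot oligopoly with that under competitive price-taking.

Cournot: P = 29.8; Competition: P = 21

Inverting demand: P = 65 − 4Q.
Cournot with 4 identical firms: the symmetric best-response condition is 65 − 20q = 21. Each firm produces q = 2.2, total output Q = 8.8, price P = 29.8.
Competitive firms price at marginal cost: P = 21, giving Q = 11.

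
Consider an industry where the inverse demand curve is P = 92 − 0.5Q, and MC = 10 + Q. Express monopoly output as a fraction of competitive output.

A monopolist chooses Q where MR = MC. MR = 92 − Q; setting this equal to 10 + Q gives Q = 41 and P = 71.5.
Under competition P = MC: 92 − 0.5Q = 10 + Q ⇒ Q = 164/3, P = 194/3.
Ratio Q_m/Q_c = 41/(164/3) = 0.75.

Q_m/Q_c = 0.75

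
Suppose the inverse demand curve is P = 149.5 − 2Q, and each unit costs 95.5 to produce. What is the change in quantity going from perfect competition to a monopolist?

Competitive firms price at marginal cost: P = 95.5, giving Q = 27.
Monopoly sets MR = MC: 149.5 − 4Q = 95.5 ⇒ Q = 13.5, P = 149.5 − 2·13.5 = 122.5.
Change in quantity: 13.5 − 27 = −13.5.

Quantity falls by 13.5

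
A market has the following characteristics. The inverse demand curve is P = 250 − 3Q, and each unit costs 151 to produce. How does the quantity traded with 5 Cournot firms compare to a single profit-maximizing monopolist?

Cournot: Q = 27.5; Monopoly: Q = 16.5

Cournot with 5 identical firms: the symmetric best-response condition is 250 − 18q = 151. Each firm produces q = 5.5, total output Q = 27.5, price P = 167.5.
Monopoly sets MR = MC: 250 − 6Q = 151 ⇒ Q = 16.5, P = 250 − 3·16.5 = 200.5.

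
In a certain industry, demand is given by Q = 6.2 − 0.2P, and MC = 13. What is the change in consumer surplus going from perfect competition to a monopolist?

Inverting demand: P = 31 − 5Q.
Competitive firms price at marginal cost: P = 13, giving Q = 3.6.
CS = ½·(31 − 13)·3.6 = 32.4.
A monopolist chooses Q where MR = MC. MR = 31 − 10Q; setting this equal to 13 gives Q = 1.8 and P = 22.
CS = ½·(31 − 22)·1.8 = 8.1.
Change in consumer surplus: 8.1 − 32.4 = −24.3.

CS falls by 24.3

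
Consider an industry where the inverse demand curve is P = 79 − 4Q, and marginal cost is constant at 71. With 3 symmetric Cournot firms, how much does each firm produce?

q_i = 0.5

In a 3-firm Cournot equilibrium, symmetry and the first-order condition give q = (79 − 71)/(16) = 0.5. So Q = 1.5 and P = 73.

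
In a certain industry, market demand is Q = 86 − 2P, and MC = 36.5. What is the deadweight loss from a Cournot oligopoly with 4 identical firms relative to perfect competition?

DWL = 1.69

Inverting demand: P = 43 − 0.5Q.
Competitive firms price at marginal cost: P = 36.5, giving Q = 13.
With 4 symmetric Cournot firms, each firm's FOC gives 43 − 2.5q = 36.5, so q = 2.6, Q = 4·2.6 = 10.4, and P = 37.8.
DWL is the triangle between Q = 10.4 and Q = 13: ½·(13 − 10.4)·(37.8 − 36.5) = 1.69.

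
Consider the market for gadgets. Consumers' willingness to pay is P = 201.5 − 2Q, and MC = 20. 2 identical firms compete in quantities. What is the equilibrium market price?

Cournot with 2 identical firms: the symmetric best-response condition is 201.5 − 6q = 20. Each firm produces q = 30.25, total output Q = 60.5, price P = 80.5.

P = 80.5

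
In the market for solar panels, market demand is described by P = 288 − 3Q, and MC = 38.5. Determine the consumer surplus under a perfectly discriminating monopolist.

CS = 0

A perfectly discriminating monopolist sells every unit with P(Q) ≥ MC(Q), so output equals the competitive quantity Q = 499/6. Each buyer pays their reservation price, so CS = 0 and the firm captures all surplus.
CS = 0.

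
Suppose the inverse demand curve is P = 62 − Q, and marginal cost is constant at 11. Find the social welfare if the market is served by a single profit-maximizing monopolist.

TS = 975.375

A monopolist chooses Q where MR = MC. MR = 62 − 2Q; setting this equal to 11 gives Q = 25.5 and P = 36.5.
CS = ½·(62 − 36.5)·25.5 = 325.125; PS = (36.5 − 11)·25.5 = 650.25; TS = 975.375.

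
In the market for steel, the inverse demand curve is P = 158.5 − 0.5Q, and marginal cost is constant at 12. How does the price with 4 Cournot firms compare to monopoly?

Cournot: P = 41.3; Monopoly: P = 85.25

In a 4-firm Cournot equilibrium, symmetry and the first-order condition give q = (158.5 − 12)/(2.5) = 58.6. So Q = 234.4 and P = 41.3.
Monopoly sets MR = MC: 158.5 − Q = 12 ⇒ Q = 146.5, P = 158.5 − 0.5·146.5 = 85.25.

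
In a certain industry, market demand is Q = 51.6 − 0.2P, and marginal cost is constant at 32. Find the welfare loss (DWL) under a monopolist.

Inverting demand: P = 258 − 5Q.
Competitive firms price at marginal cost: P = 32, giving Q = 45.2.
The monopolist equates marginal revenue to marginal cost: 258 − 10Q = 32, so Q = 22.6. From demand, P = 145.
DWL is the triangle between Q = 22.6 and Q = 45.2: ½·(45.2 − 22.6)·(145 − 32) = 1276.9.

DWL = 1276.9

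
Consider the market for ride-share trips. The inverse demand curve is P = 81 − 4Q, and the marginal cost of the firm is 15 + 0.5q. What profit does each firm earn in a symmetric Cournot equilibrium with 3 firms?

π_i = 68

Cournot with 3 identical firms: the symmetric best-response condition is 81 − 16q = 15 + 0.5q. Each firm produces q = 4, total output Q = 12, price P = 33.
Each firm's profit = 33·4 − (15·4 + ½·0.5·4²) = 68.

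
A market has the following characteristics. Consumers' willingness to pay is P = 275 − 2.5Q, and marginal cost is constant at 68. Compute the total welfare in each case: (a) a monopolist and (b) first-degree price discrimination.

Monopoly: TS = 6427.35; Perfect PD: TS = 8569.8

Monopoly sets MR = MC: 275 − 5Q = 68 ⇒ Q = 41.4, P = 275 − 2.5·41.4 = 171.5.
CS = ½·(275 − 171.5)·41.4 = 2142.45; PS = (171.5 − 68)·41.4 = 4284.9; TS = 6427.35.
With perfect price discrimination, output is the efficient level Q = 82.8 (where demand meets MC), but every buyer pays their willingness to pay: CS = 0 and PS = total surplus.
TS = 8569.8 (equal to competitive TS).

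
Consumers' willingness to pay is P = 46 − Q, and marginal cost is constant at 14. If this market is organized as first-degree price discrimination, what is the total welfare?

Under first-degree price discrimination the firm charges each unit its demand price and produces up to where P = MC, i.e. Q = 32. Consumer surplus is zero; producer surplus equals total surplus.
TS = 512 (equal to competitive TS).

TS = 512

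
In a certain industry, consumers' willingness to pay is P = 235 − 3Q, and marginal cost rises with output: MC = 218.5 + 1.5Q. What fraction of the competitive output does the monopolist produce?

Q_m/Q_c = 0.6

The monopolist equates marginal revenue to marginal cost: 235 − 6Q = 218.5 + 1.5Q, so Q = 2.2. From demand, P = 228.4.
Competitive equilibrium sets price equal to marginal cost: 235 − 3Q = 218.5 + 1.5Q, so Q = 11/3 and P = 224.
Ratio Q_m/Q_c = 2.2/(11/3) = 0.6.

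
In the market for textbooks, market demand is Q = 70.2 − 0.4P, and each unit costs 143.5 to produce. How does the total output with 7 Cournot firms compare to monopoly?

Inverting demand: P = 175.5 − 2.5Q.
In a 7-firm Cournot equilibrium, symmetry and the first-order condition give q = (175.5 − 143.5)/(20) = 1.6. So Q = 11.2 and P = 147.5.
Monopoly sets MR = MC: 175.5 − 5Q = 143.5 ⇒ Q = 6.4, P = 175.5 − 2.5·6.4 = 159.5.

Cournot: Q = 11.2; Monopoly: Q = 6.4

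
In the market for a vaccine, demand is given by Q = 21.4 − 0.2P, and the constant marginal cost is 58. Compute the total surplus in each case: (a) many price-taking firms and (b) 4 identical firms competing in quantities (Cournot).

Competition: TS = 240.1; Cournot: TS = 230.496

Inverting demand: P = 107 − 5Q.
Under competition P = MC = 58, so Q = (107 − 58)/5 = 9.8.
CS = ½·(107 − 58)·9.8 = 240.1; PS = (58 − 58)·9.8 = 0; TS = 240.1.
With 4 symmetric Cournot firms, each firm's FOC gives 107 − 25q = 58, so q = 1.96, Q = 4·1.96 = 7.84, and P = 67.8.
CS = ½·(107 − 67.8)·7.84 = 153.664; PS = (67.8 − 58)·7.84 = 76.832; TS = 230.496.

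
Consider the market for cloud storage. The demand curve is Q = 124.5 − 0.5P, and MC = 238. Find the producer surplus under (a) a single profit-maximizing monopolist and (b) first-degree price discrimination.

Monopoly: PS = 15.125; Perfect PD: PS = 30.25

Inverting demand: P = 249 − 2Q.
A monopolist chooses Q where MR = MC. MR = 249 − 4Q; setting this equal to 238 gives Q = 2.75 and P = 243.5.
PS = (243.5 − 238)·2.75 = 15.125.
Under first-degree price discrimination the firm charges each unit its demand price and produces up to where P = MC, i.e. Q = 5.5. Consumer surplus is zero; producer surplus equals total surplus.
PS = ½·(249 − 238)·5.5 = 30.25.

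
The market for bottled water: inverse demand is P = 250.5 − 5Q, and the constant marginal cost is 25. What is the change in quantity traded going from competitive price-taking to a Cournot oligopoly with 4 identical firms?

Quantity traded falls by 9.02

Under competition P = MC = 25, so Q = (250.5 − 25)/5 = 45.1.
In a 4-firm Cournot equilibrium, symmetry and the first-order condition give q = (250.5 − 25)/(25) = 9.02. So Q = 36.08 and P = 70.1.
Change in quantity traded: 36.08 − 45.1 = −9.02.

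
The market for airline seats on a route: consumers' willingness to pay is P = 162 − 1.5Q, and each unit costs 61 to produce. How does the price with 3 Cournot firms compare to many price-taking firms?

With 3 symmetric Cournot firms, each firm's FOC gives 162 − 6q = 61, so q = 101/6, Q = 3·101/6 = 50.5, and P = 86.25.
Perfect competition: P = MC = 61, so 162 − 1.5Q = 61 and Q = 202/3.

Cournot: P = 86.25; Competition: P = 61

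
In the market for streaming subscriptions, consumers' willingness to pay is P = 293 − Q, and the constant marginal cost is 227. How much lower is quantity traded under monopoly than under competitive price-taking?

Competitive firms price at marginal cost: P = 227, giving Q = 66.
Monopoly sets MR = MC: 293 − 2Q = 227 ⇒ Q = 33, P = 293 − 33 = 260.
Change in quantity traded: 33 − 66 = −33.

Q falls by 33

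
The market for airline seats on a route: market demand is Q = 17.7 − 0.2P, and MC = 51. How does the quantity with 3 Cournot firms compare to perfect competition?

Cournot: Q = 5.625; Competition: Q = 7.5

Inverting demand: P = 88.5 − 5Q.
In a 3-firm Cournot equilibrium, symmetry and the first-order condition give q = (88.5 − 51)/(20) = 1.875. So Q = 5.625 and P = 60.375.
Perfect competition: P = MC = 51, so 88.5 − 5Q = 51 and Q = 7.5.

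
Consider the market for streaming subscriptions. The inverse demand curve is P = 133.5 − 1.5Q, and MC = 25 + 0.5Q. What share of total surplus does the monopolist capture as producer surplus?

PS/TS = 0.7

A monopolist chooses Q where MR = MC. MR = 133.5 − 3Q; setting this equal to 25 + 0.5Q gives Q = 31 and P = 87.
CS = ½·(133.5 − 87)·31 = 720.75.
PS = P·Q − VC(Q) = 87·31 − (25·31 + ½·0.5·31²) = 1681.75.
Share captured = PS/TS = 1681.75/2402.5 = 0.7.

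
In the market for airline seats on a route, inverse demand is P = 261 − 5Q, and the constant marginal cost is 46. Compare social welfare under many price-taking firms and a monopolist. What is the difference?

TS falls by 1155.625

Perfect competition: P = MC = 46, so 261 − 5Q = 46 and Q = 43.
CS = ½·(261 − 46)·43 = 4622.5; PS = (46 − 46)·43 = 0; TS = 4622.5.
A monopolist chooses Q where MR = MC. MR = 261 − 10Q; setting this equal to 46 gives Q = 21.5 and P = 153.5.
CS = ½·(261 − 153.5)·21.5 = 1155.625; PS = (153.5 − 46)·21.5 = 2311.25; TS = 3466.875.
Change in social welfare: 3466.875 − 4622.5 = −1155.625.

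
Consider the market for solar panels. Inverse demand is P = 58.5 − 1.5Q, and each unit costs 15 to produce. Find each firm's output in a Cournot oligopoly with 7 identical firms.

q_i = 3.625

With 7 symmetric Cournot firms, each firm's FOC gives 58.5 − 12q = 15, so q = 3.625, Q = 7·3.625 = 25.375, and P = 327/16.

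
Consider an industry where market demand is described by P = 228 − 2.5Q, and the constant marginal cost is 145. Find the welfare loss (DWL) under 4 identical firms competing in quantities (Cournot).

Competitive firms price at marginal cost: P = 145, giving Q = 33.2.
In a 4-firm Cournot equilibrium, symmetry and the first-order condition give q = (228 − 145)/(12.5) = 6.64. So Q = 26.56 and P = 161.6.
DWL is the triangle between Q = 26.56 and Q = 33.2: ½·(33.2 − 26.56)·(161.6 − 145) = 55.112.

DWL = 55.112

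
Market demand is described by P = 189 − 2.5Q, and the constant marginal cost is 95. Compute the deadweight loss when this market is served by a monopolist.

DWL = 441.8

Perfect competition: P = MC = 95, so 189 − 2.5Q = 95 and Q = 37.6.
Monopoly sets MR = MC: 189 − 5Q = 95 ⇒ Q = 18.8, P = 189 − 2.5·18.8 = 142.
DWL is the triangle between Q = 18.8 and Q = 37.6: ½·(37.6 − 18.8)·(142 − 95) = 441.8.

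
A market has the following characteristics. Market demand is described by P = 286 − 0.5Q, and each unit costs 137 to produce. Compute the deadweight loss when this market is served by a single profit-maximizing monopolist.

DWL = 5550.25

Perfect competition: P = MC = 137, so 286 − 0.5Q = 137 and Q = 298.
A monopolist chooses Q where MR = MC. MR = 286 − Q; setting this equal to 137 gives Q = 149 and P = 211.5.
DWL is the triangle between Q = 149 and Q = 298: ½·(298 − 149)·(211.5 − 137) = 5550.25.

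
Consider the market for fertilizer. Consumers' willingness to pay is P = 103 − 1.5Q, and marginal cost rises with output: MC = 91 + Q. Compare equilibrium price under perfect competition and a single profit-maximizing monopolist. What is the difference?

Equilibrium price rises by 2.7

Under competition P = MC: 103 − 1.5Q = 91 + Q ⇒ Q = 4.8, P = 95.8.
The monopolist equates marginal revenue to marginal cost: 103 − 3Q = 91 + Q, so Q = 3. From demand, P = 98.5.
Change in equilibrium price: 98.5 − 95.8 = 2.7.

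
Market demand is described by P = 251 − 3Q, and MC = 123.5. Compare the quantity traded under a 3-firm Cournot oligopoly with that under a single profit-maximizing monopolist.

Cournot: Q = 31.875; Monopoly: Q = 21.25

With 3 symmetric Cournot firms, each firm's FOC gives 251 − 12q = 123.5, so q = 10.625, Q = 3·10.625 = 31.875, and P = 155.375.
The monopolist equates marginal revenue to marginal cost: 251 − 6Q = 123.5, so Q = 21.25. From demand, P = 187.25.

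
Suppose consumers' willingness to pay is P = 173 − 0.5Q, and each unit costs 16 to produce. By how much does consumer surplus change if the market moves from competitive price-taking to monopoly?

Consumer surplus falls by 18486.75

Perfect competition: P = MC = 16, so 173 − 0.5Q = 16 and Q = 314.
CS = ½·(173 − 16)·314 = 24649.
A monopolist chooses Q where MR = MC. MR = 173 − Q; setting this equal to 16 gives Q = 157 and P = 94.5.
CS = ½·(173 − 94.5)·157 = 6162.25.
Change in consumer surplus: 6162.25 − 24649 = −18486.75.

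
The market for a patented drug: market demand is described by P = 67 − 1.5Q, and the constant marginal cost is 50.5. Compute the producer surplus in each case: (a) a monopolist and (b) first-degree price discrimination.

Monopoly: PS = 45.375; Perfect PD: PS = 90.75

The monopolist equates marginal revenue to marginal cost: 67 − 3Q = 50.5, so Q = 5.5. From demand, P = 58.75.
PS = (58.75 − 50.5)·5.5 = 45.375.
Under first-degree price discrimination the firm charges each unit its demand price and produces up to where P = MC, i.e. Q = 11. Consumer surplus is zero; producer surplus equals total surplus.
PS = ½·(67 − 50.5)·11 = 90.75.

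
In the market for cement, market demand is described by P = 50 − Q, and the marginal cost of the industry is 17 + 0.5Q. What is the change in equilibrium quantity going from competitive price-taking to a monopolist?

Q falls by 8.8

Competitive equilibrium sets price equal to marginal cost: 50 − Q = 17 + 0.5Q, so Q = 22 and P = 28.
Monopoly sets MR = MC: 50 − 2Q = 17 + 0.5Q ⇒ Q = 13.2, P = 50 − 13.2 = 36.8.
Change in equilibrium quantity: 13.2 − 22 = −8.8.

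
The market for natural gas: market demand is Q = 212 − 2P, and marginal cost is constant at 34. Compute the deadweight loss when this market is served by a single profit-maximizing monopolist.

Inverting demand: P = 106 − 0.5Q.
Competitive firms price at marginal cost: P = 34, giving Q = 144.
Monopoly sets MR = MC: 106 − Q = 34 ⇒ Q = 72, P = 106 − 0.5·72 = 70.
DWL is the triangle between Q = 72 and Q = 144: ½·(144 − 72)·(70 − 34) = 1296.

DWL = 1296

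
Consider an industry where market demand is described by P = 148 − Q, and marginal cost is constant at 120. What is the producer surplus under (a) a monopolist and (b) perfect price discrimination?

Monopoly: PS = 196; Perfect PD: PS = 392

Monopoly sets MR = MC: 148 − 2Q = 120 ⇒ Q = 14, P = 148 − 14 = 134.
PS = (134 − 120)·14 = 196.
Under first-degree price discrimination the firm charges each unit its demand price and produces up to where P = MC, i.e. Q = 28. Consumer surplus is zero; producer surplus equals total surplus.
PS = ½·(148 − 120)·28 = 392.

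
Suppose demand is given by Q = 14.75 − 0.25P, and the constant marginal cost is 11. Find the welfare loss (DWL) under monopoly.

Inverting demand: P = 59 − 4Q.
Under competition P = MC = 11, so Q = (59 − 11)/4 = 12.
Monopoly sets MR = MC: 59 − 8Q = 11 ⇒ Q = 6, P = 59 − 4·6 = 35.
DWL is the triangle between Q = 6 and Q = 12: ½·(12 − 6)·(35 − 11) = 72.

DWL = 72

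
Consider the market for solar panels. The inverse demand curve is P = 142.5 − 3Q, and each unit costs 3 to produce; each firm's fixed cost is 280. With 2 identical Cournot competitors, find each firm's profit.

π_i = 440.75

In a 2-firm Cournot equilibrium, symmetry and the first-order condition give q = (142.5 − 3)/(9) = 15.5. So Q = 31 and P = 49.5.
Each firm's profit = (49.5 − 3)·15.5 − 280 = 440.75.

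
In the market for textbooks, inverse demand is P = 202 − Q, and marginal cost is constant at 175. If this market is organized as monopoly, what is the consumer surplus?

CS = 91.125

A monopolist chooses Q where MR = MC. MR = 202 − 2Q; setting this equal to 175 gives Q = 13.5 and P = 188.5.
CS = ½·(202 − 188.5)·13.5 = 91.125.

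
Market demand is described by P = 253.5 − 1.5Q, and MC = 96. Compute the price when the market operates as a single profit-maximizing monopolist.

The monopolist equates marginal revenue to marginal cost: 253.5 − 3Q = 96, so Q = 52.5. From demand, P = 174.75.

P = 174.75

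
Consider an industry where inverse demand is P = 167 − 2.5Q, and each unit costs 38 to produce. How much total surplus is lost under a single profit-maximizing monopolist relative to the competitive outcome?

Competitive firms price at marginal cost: P = 38, giving Q = 51.6.
A monopolist chooses Q where MR = MC. MR = 167 − 5Q; setting this equal to 38 gives Q = 25.8 and P = 102.5.
DWL is the triangle between Q = 25.8 and Q = 51.6: ½·(51.6 − 25.8)·(102.5 − 38) = 832.05.

DWL = 832.05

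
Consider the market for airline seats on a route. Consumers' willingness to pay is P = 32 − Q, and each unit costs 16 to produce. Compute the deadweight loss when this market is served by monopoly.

DWL = 32

Perfect competition: P = MC = 16, so 32 − Q = 16 and Q = 16.
Monopoly sets MR = MC: 32 − 2Q = 16 ⇒ Q = 8, P = 32 − 8 = 24.
DWL is the triangle between Q = 8 and Q = 16: ½·(16 − 8)·(24 − 16) = 32.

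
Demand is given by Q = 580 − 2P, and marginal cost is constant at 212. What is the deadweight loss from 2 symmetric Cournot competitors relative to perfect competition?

Inverting demand: P = 290 − 0.5Q.
Perfect competition: P = MC = 212, so 290 − 0.5Q = 212 and Q = 156.
Cournot with 2 identical firms: the symmetric best-response condition is 290 − 1.5q = 212. Each firm produces q = 52, total output Q = 104, price P = 238.
DWL is the triangle between Q = 104 and Q = 156: ½·(156 − 104)·(238 − 212) = 676.

DWL = 676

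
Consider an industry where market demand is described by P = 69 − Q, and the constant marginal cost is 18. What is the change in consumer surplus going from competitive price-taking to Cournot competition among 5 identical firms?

Consumer surplus falls by 397.375

Competitive firms price at marginal cost: P = 18, giving Q = 51.
CS = ½·(69 − 18)·51 = 1300.5.
Cournot with 5 identical firms: the symmetric best-response condition is 69 − 6q = 18. Each firm produces q = 8.5, total output Q = 42.5, price P = 26.5.
CS = ½·(69 − 26.5)·42.5 = 903.125.
Change in consumer surplus: 903.125 − 1300.5 = −397.375.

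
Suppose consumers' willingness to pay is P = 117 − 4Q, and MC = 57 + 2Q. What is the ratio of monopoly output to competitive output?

Q_m/Q_c = 0.6

The monopolist equates marginal revenue to marginal cost: 117 − 8Q = 57 + 2Q, so Q = 6. From demand, P = 93.
Under competition P = MC: 117 − 4Q = 57 + 2Q ⇒ Q = 10, P = 77.
Ratio Q_m/Q_c = 6/10 = 0.6.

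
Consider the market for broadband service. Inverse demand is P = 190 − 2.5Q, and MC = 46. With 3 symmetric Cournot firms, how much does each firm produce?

q_i = 14.4

In a 3-firm Cournot equilibrium, symmetry and the first-order condition give q = (190 − 46)/(10) = 14.4. So Q = 43.2 and P = 82.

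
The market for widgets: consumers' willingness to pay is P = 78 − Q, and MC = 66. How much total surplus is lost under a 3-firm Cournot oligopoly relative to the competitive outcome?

Perfect competition: P = MC = 66, so 78 − Q = 66 and Q = 12.
With 3 symmetric Cournot firms, each firm's FOC gives 78 − 4q = 66, so q = 3, Q = 3·3 = 9, and P = 69.
DWL is the triangle between Q = 9 and Q = 12: ½·(12 − 9)·(69 − 66) = 4.5.

DWL = 4.5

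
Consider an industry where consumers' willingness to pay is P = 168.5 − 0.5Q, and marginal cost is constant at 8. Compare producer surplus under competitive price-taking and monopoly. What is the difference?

PS rises by 12880.125

Under competition P = MC = 8, so Q = (168.5 − 8)/0.5 = 321.
PS = (8 − 8)·321 = 0.
The monopolist equates marginal revenue to marginal cost: 168.5 − Q = 8, so Q = 160.5. From demand, P = 88.25.
PS = (88.25 − 8)·160.5 = 12880.125.
Change in producer surplus: 12880.125 − 0 = 12880.125.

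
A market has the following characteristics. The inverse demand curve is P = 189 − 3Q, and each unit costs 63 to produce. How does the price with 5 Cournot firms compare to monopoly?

Cournot: P = 84; Monopoly: P = 126

Cournot with 5 identical firms: the symmetric best-response condition is 189 − 18q = 63. Each firm produces q = 7, total output Q = 35, price P = 84.
Monopoly sets MR = MC: 189 − 6Q = 63 ⇒ Q = 21, P = 189 − 3·21 = 126.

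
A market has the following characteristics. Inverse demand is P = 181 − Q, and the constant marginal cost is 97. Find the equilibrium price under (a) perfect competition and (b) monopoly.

Perfect competition: P = MC = 97, so 181 − Q = 97 and Q = 84.
Monopoly sets MR = MC: 181 − 2Q = 97 ⇒ Q = 42, P = 181 − 42 = 139.

Competition: P = 97; Monopoly: P = 139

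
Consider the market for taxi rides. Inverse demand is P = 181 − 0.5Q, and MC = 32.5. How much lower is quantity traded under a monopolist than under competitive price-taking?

Quantity traded falls by 148.5

Competitive firms price at marginal cost: P = 32.5, giving Q = 297.
Monopoly sets MR = MC: 181 − Q = 32.5 ⇒ Q = 148.5, P = 181 − 0.5·148.5 = 106.75.
Change in quantity traded: 148.5 − 297 = −148.5.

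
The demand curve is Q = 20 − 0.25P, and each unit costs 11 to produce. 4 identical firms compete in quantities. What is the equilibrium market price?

P = 24.8

Inverting demand: P = 80 − 4Q.
In a 4-firm Cournot equilibrium, symmetry and the first-order condition give q = (80 − 11)/(20) = 3.45. So Q = 13.8 and P = 24.8.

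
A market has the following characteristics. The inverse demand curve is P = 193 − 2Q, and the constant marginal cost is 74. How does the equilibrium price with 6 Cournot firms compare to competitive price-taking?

Cournot: P = 91; Competition: P = 74

Cournot with 6 identical firms: the symmetric best-response condition is 193 − 14q = 74. Each firm produces q = 8.5, total output Q = 51, price P = 91.
Under competition P = MC = 74, so Q = (193 − 74)/2 = 59.5.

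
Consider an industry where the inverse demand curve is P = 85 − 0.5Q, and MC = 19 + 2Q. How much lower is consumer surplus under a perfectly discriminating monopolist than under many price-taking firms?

Consumer surplus falls by 174.24

Under competition P = MC: 85 − 0.5Q = 19 + 2Q ⇒ Q = 26.4, P = 71.8.
CS = ½·(85 − 71.8)·26.4 = 174.24.
With perfect price discrimination, output is the efficient level Q = 26.4 (where demand meets MC), but every buyer pays their willingness to pay: CS = 0 and PS = total surplus.
CS = 0.
Change in consumer surplus: 0 − 174.24 = −174.24.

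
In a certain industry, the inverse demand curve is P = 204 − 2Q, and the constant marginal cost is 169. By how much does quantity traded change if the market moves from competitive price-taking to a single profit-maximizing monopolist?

Q falls by 8.75

Under competition P = MC = 169, so Q = (204 − 169)/2 = 17.5.
Monopoly sets MR = MC: 204 − 4Q = 169 ⇒ Q = 8.75, P = 204 − 2·8.75 = 186.5.
Change in quantity traded: 8.75 − 17.5 = −8.75.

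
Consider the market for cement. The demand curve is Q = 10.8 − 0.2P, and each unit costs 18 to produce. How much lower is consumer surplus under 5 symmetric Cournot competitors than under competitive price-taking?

Inverting demand: P = 54 − 5Q.
Competitive firms price at marginal cost: P = 18, giving Q = 7.2.
CS = ½·(54 − 18)·7.2 = 129.6.
In a 5-firm Cournot equilibrium, symmetry and the first-order condition give q = (54 − 18)/(30) = 1.2. So Q = 6 and P = 24.
CS = ½·(54 − 24)·6 = 90.
Change in consumer surplus: 90 − 129.6 = −39.6.

CS falls by 39.6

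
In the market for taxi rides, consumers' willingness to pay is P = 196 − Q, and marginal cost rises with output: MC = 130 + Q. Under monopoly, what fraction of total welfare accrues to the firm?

PS/TS = 0.75

A monopolist chooses Q where MR = MC. MR = 196 − 2Q; setting this equal to 130 + Q gives Q = 22 and P = 174.
CS = ½·(196 − 174)·22 = 242.
PS = P·Q − VC(Q) = 174·22 − (130·22 + ½·1·22²) = 726.
Share captured = PS/TS = 726/968 = 0.75.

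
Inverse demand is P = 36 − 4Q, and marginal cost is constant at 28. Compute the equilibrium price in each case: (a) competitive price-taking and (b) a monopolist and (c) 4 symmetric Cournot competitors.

Competitive firms price at marginal cost: P = 28, giving Q = 2.
The monopolist equates marginal revenue to marginal cost: 36 − 8Q = 28, so Q = 1. From demand, P = 32.
Cournot with 4 identical firms: the symmetric best-response condition is 36 − 20q = 28. Each firm produces q = 0.4, total output Q = 1.6, price P = 29.6.

Competition: P = 28; Monopoly: P = 32; Cournot: P = 29.6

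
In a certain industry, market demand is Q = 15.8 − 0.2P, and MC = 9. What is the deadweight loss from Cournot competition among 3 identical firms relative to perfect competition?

DWL = 30.625

Inverting demand: P = 79 − 5Q.
Competitive firms price at marginal cost: P = 9, giving Q = 14.
With 3 symmetric Cournot firms, each firm's FOC gives 79 − 20q = 9, so q = 3.5, Q = 3·3.5 = 10.5, and P = 26.5.
DWL is the triangle between Q = 10.5 and Q = 14: ½·(14 − 10.5)·(26.5 − 9) = 30.625.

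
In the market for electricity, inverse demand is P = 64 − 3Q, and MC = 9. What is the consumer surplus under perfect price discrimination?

CS = 0

Under first-degree price discrimination the firm charges each unit its demand price and produces up to where P = MC, i.e. Q = 55/3. Consumer surplus is zero; producer surplus equals total surplus.
CS = 0.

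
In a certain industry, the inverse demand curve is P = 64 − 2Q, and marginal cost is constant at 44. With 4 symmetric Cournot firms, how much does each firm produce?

q_i = 2

Cournot with 4 identical firms: the symmetric best-response condition is 64 − 10q = 44. Each firm produces q = 2, total output Q = 8, price P = 48.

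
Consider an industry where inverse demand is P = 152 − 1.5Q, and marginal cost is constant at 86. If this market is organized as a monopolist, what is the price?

P = 119

A monopolist chooses Q where MR = MC. MR = 152 − 3Q; setting this equal to 86 gives Q = 22 and P = 119.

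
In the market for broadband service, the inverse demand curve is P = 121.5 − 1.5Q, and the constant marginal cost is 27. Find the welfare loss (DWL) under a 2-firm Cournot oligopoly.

DWL = 330.75

Under competition P = MC = 27, so Q = (121.5 − 27)/1.5 = 63.
Cournot with 2 identical firms: the symmetric best-response condition is 121.5 − 4.5q = 27. Each firm produces q = 21, total output Q = 42, price P = 58.5.
DWL is the triangle between Q = 42 and Q = 63: ½·(63 − 42)·(58.5 − 27) = 330.75.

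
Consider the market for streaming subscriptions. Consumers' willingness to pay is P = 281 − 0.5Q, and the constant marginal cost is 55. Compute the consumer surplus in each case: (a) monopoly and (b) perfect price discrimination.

The monopolist equates marginal revenue to marginal cost: 281 − Q = 55, so Q = 226. From demand, P = 168.
CS = ½·(281 − 168)·226 = 12769.
A perfectly discriminating monopolist sells every unit with P(Q) ≥ MC(Q), so output equals the competitive quantity Q = 452. Each buyer pays their reservation price, so CS = 0 and the firm captures all surplus.
CS = 0.

Monopoly: CS = 12769; Perfect PD: CS = 0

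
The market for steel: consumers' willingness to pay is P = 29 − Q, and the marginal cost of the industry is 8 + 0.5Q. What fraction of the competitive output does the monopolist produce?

Q_m/Q_c = 0.6

A monopolist chooses Q where MR = MC. MR = 29 − 2Q; setting this equal to 8 + 0.5Q gives Q = 8.4 and P = 20.6.
Under competition P = MC: 29 − Q = 8 + 0.5Q ⇒ Q = 14, P = 15.
Ratio Q_m/Q_c = 8.4/14 = 0.6.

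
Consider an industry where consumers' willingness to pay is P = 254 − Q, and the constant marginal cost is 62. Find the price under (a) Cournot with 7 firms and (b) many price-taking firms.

Cournot: P = 86; Competition: P = 62

In a 7-firm Cournot equilibrium, symmetry and the first-order condition give q = (254 − 62)/(8) = 24. So Q = 168 and P = 86.
Perfect competition: P = MC = 62, so 254 − Q = 62 and Q = 192.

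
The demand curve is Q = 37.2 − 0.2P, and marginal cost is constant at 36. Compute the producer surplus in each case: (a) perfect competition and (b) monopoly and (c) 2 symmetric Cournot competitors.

Inverting demand: P = 186 − 5Q.
Competitive firms price at marginal cost: P = 36, giving Q = 30.
PS = (36 − 36)·30 = 0.
The monopolist equates marginal revenue to marginal cost: 186 − 10Q = 36, so Q = 15. From demand, P = 111.
PS = (111 − 36)·15 = 1125.
Cournot with 2 identical firms: the symmetric best-response condition is 186 − 15q = 36. Each firm produces q = 10, total output Q = 20, price P = 86.
PS = (86 − 36)·20 = 1000.

Competition: PS = 0; Monopoly: PS = 1125; Cournot: PS = 1000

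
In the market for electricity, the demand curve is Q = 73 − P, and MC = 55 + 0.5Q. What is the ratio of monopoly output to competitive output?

Q_m/Q_c = 0.6

Inverting demand: P = 73 − Q.
Monopoly sets MR = MC: 73 − 2Q = 55 + 0.5Q ⇒ Q = 7.2, P = 73 − 7.2 = 65.8.
Competitive equilibrium sets price equal to marginal cost: 73 − Q = 55 + 0.5Q, so Q = 12 and P = 61.
Ratio Q_m/Q_c = 7.2/12 = 0.6.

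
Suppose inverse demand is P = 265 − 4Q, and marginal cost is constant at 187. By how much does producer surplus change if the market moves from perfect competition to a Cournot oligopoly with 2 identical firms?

PS rises by 338

Competitive firms price at marginal cost: P = 187, giving Q = 19.5.
PS = (187 − 187)·19.5 = 0.
Cournot with 2 identical firms: the symmetric best-response condition is 265 − 12q = 187. Each firm produces q = 6.5, total output Q = 13, price P = 213.
PS = (213 − 187)·13 = 338.
Change in producer surplus: 338 − 0 = 338.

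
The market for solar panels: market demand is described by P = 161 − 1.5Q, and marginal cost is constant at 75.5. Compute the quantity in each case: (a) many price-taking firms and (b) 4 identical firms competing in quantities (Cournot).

Competition: Q = 57; Cournot: Q = 45.6

Perfect competition: P = MC = 75.5, so 161 − 1.5Q = 75.5 and Q = 57.
With 4 symmetric Cournot firms, each firm's FOC gives 161 − 7.5q = 75.5, so q = 11.4, Q = 4·11.4 = 45.6, and P = 92.6.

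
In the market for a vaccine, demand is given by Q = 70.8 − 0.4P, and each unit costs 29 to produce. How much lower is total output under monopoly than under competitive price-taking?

Inverting demand: P = 177 − 2.5Q.
Perfect competition: P = MC = 29, so 177 − 2.5Q = 29 and Q = 59.2.
A monopolist chooses Q where MR = MC. MR = 177 − 5Q; setting this equal to 29 gives Q = 29.6 and P = 103.
Change in total output: 29.6 − 59.2 = −29.6.

Total output falls by 29.6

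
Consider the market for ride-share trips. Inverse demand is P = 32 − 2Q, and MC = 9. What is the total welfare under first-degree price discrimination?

TS = 132.25

Under first-degree price discrimination the firm charges each unit its demand price and produces up to where P = MC, i.e. Q = 11.5. Consumer surplus is zero; producer surplus equals total surplus.
TS = 132.25 (equal to competitive TS).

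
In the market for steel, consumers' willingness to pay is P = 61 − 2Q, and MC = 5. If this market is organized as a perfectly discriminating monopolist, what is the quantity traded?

Q = 28

With perfect price discrimination, output is the efficient level Q = 28 (where demand meets MC), but every buyer pays their willingness to pay: CS = 0 and PS = total surplus.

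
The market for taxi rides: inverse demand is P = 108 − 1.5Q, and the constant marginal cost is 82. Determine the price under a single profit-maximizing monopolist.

P = 95

The monopolist equates marginal revenue to marginal cost: 108 − 3Q = 82, so Q = 26/3. From demand, P = 95.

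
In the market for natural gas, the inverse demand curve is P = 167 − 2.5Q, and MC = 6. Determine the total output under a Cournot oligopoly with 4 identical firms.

Cournot with 4 identical firms: the symmetric best-response condition is 167 − 12.5q = 6. Each firm produces q = 12.88, total output Q = 51.52, price P = 38.2.

Q = 51.52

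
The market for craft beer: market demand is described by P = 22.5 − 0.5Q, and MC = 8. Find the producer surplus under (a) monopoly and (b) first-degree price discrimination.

The monopolist equates marginal revenue to marginal cost: 22.5 − Q = 8, so Q = 14.5. From demand, P = 15.25.
PS = (15.25 − 8)·14.5 = 105.125.
Under first-degree price discrimination the firm charges each unit its demand price and produces up to where P = MC, i.e. Q = 29. Consumer surplus is zero; producer surplus equals total surplus.
PS = ½·(22.5 − 8)·29 = 210.25.

Monopoly: PS = 105.125; Perfect PD: PS = 210.25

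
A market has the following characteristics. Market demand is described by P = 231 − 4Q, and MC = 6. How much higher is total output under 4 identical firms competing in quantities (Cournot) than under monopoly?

Total output rises by 16.875

A monopolist chooses Q where MR = MC. MR = 231 − 8Q; setting this equal to 6 gives Q = 28.125 and P = 118.5.
With 4 symmetric Cournot firms, each firm's FOC gives 231 − 20q = 6, so q = 11.25, Q = 4·11.25 = 45, and P = 51.
Change in total output: 45 − 28.125 = 16.875.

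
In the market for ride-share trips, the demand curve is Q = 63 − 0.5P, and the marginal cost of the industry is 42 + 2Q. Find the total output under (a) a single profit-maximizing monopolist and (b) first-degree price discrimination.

Inverting demand: P = 126 − 2Q.
The monopolist equates marginal revenue to marginal cost: 126 − 4Q = 42 + 2Q, so Q = 14. From demand, P = 98.
With perfect price discrimination, output is the efficient level Q = 21 (where demand meets MC), but every buyer pays their willingness to pay: CS = 0 and PS = total surplus.

Monopoly: Q = 14; Perfect PD: Q = 21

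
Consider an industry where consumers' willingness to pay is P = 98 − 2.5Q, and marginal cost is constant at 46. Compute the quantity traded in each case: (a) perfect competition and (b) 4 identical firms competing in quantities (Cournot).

Perfect competition: P = MC = 46, so 98 − 2.5Q = 46 and Q = 20.8.
With 4 symmetric Cournot firms, each firm's FOC gives 98 − 12.5q = 46, so q = 4.16, Q = 4·4.16 = 16.64, and P = 56.4.

Competition: Q = 20.8; Cournot: Q = 16.64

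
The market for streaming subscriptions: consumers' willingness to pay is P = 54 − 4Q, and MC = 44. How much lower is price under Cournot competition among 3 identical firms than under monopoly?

Price falls by 2.5

A monopolist chooses Q where MR = MC. MR = 54 − 8Q; setting this equal to 44 gives Q = 1.25 and P = 49.
In a 3-firm Cournot equilibrium, symmetry and the first-order condition give q = (54 − 44)/(16) = 0.625. So Q = 1.875 and P = 46.5.
Change in price: 46.5 − 49 = −2.5.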